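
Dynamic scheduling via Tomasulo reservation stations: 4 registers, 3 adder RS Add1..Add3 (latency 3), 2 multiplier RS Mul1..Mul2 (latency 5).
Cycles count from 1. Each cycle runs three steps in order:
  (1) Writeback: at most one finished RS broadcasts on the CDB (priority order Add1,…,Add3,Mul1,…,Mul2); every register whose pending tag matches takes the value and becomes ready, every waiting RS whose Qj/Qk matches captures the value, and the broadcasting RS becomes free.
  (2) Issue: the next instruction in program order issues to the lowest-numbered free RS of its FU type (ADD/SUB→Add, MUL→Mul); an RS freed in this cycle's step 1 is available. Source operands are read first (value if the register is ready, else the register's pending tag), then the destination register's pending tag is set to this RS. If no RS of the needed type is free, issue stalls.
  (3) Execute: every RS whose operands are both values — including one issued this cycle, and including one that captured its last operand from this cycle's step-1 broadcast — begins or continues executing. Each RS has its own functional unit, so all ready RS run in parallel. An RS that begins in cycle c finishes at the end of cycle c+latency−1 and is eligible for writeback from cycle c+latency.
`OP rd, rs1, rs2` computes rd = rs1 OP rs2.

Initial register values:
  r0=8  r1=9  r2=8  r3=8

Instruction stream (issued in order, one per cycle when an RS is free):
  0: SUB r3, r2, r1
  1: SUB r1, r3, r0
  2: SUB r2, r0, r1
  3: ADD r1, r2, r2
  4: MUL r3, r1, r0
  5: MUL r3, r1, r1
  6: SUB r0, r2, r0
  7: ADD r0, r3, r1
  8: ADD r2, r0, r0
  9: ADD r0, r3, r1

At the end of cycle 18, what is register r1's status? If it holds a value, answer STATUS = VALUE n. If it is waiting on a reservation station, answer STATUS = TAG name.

STATUS = VALUE 34

cycle 1: issue SUB r3<-Add1 // r0:8,r1:9,r2:8,r3:Add1
cycle 2: issue SUB r1<-Add2 // r0:8,r1:Add2,r2:8,r3:Add1
cycle 3: issue SUB r2<-Add3 // r0:8,r1:Add2,r2:Add3,r3:Add1
cycle 4: CDB Add1=-1; issue ADD r1<-Add1 // r0:8,r1:Add1,r2:Add3,r3:-1
cycle 5: issue MUL r3<-Mul1 // r0:8,r1:Add1,r2:Add3,r3:Mul1
cycle 6: issue MUL r3<-Mul2 // r0:8,r1:Add1,r2:Add3,r3:Mul2
cycle 7: CDB Add2=-9; issue SUB r0<-Add2 // r0:Add2,r1:Add1,r2:Add3,r3:Mul2
cycle 8: stall // r0:Add2,r1:Add1,r2:Add3,r3:Mul2
cycle 9: stall // r0:Add2,r1:Add1,r2:Add3,r3:Mul2
cycle 10: CDB Add3=17; issue ADD r0<-Add3 // r0:Add3,r1:Add1,r2:17,r3:Mul2
cycle 11: stall // r0:Add3,r1:Add1,r2:17,r3:Mul2
cycle 12: stall // r0:Add3,r1:Add1,r2:17,r3:Mul2
cycle 13: CDB Add1=34; issue ADD r2<-Add1 // r0:Add3,r1:34,r2:Add1,r3:Mul2
cycle 14: CDB Add2=9; issue ADD r0<-Add2 // r0:Add2,r1:34,r2:Add1,r3:Mul2
cycle 15: - // r0:Add2,r1:34,r2:Add1,r3:Mul2
cycle 16: - // r0:Add2,r1:34,r2:Add1,r3:Mul2
cycle 17: - // r0:Add2,r1:34,r2:Add1,r3:Mul2
cycle 18: CDB Mul1=272 // r0:Add2,r1:34,r2:Add1,r3:Mul2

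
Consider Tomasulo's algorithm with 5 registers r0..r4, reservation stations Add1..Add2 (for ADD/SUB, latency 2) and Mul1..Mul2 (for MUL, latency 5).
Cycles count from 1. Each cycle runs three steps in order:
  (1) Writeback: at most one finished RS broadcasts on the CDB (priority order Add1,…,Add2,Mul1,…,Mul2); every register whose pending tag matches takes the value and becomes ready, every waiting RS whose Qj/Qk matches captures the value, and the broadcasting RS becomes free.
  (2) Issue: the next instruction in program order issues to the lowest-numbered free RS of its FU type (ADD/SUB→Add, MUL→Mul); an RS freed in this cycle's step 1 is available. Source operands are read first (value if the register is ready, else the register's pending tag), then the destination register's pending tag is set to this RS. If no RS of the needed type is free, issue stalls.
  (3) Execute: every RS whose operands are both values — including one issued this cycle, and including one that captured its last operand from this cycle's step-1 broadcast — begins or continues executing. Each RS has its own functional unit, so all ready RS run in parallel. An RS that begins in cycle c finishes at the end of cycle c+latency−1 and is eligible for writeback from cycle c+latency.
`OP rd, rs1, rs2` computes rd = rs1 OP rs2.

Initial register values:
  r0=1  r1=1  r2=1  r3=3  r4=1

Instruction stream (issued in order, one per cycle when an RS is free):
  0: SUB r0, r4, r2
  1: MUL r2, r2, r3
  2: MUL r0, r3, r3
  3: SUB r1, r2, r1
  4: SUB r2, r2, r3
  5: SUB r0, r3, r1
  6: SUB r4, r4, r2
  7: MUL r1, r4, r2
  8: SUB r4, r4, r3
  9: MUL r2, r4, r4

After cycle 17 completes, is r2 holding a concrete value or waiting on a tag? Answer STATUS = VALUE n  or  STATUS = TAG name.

STATUS = TAG Mul2

cycle 1: issue SUB r0<-Add1 // r0:Add1,r1:1,r2:1,r3:3,r4:1
cycle 2: issue MUL r2<-Mul1 // r0:Add1,r1:1,r2:Mul1,r3:3,r4:1
cycle 3: CDB Add1=0; issue MUL r0<-Mul2 // r0:Mul2,r1:1,r2:Mul1,r3:3,r4:1
cycle 4: issue SUB r1<-Add1 // r0:Mul2,r1:Add1,r2:Mul1,r3:3,r4:1
cycle 5: issue SUB r2<-Add2 // r0:Mul2,r1:Add1,r2:Add2,r3:3,r4:1
cycle 6: stall // r0:Mul2,r1:Add1,r2:Add2,r3:3,r4:1
cycle 7: CDB Mul1=3; stall // r0:Mul2,r1:Add1,r2:Add2,r3:3,r4:1
cycle 8: CDB Mul2=9; stall // r0:9,r1:Add1,r2:Add2,r3:3,r4:1
cycle 9: CDB Add1=2; issue SUB r0<-Add1 // r0:Add1,r1:2,r2:Add2,r3:3,r4:1
cycle 10: CDB Add2=0; issue SUB r4<-Add2 // r0:Add1,r1:2,r2:0,r3:3,r4:Add2
cycle 11: CDB Add1=1; issue MUL r1<-Mul1 // r0:1,r1:Mul1,r2:0,r3:3,r4:Add2
cycle 12: CDB Add2=1; issue SUB r4<-Add1 // r0:1,r1:Mul1,r2:0,r3:3,r4:Add1
cycle 13: issue MUL r2<-Mul2 // r0:1,r1:Mul1,r2:Mul2,r3:3,r4:Add1
cycle 14: CDB Add1=-2 // r0:1,r1:Mul1,r2:Mul2,r3:3,r4:-2
cycle 15: - // r0:1,r1:Mul1,r2:Mul2,r3:3,r4:-2
cycle 16: - // r0:1,r1:Mul1,r2:Mul2,r3:3,r4:-2
cycle 17: CDB Mul1=0 // r0:1,r1:0,r2:Mul2,r3:3,r4:-2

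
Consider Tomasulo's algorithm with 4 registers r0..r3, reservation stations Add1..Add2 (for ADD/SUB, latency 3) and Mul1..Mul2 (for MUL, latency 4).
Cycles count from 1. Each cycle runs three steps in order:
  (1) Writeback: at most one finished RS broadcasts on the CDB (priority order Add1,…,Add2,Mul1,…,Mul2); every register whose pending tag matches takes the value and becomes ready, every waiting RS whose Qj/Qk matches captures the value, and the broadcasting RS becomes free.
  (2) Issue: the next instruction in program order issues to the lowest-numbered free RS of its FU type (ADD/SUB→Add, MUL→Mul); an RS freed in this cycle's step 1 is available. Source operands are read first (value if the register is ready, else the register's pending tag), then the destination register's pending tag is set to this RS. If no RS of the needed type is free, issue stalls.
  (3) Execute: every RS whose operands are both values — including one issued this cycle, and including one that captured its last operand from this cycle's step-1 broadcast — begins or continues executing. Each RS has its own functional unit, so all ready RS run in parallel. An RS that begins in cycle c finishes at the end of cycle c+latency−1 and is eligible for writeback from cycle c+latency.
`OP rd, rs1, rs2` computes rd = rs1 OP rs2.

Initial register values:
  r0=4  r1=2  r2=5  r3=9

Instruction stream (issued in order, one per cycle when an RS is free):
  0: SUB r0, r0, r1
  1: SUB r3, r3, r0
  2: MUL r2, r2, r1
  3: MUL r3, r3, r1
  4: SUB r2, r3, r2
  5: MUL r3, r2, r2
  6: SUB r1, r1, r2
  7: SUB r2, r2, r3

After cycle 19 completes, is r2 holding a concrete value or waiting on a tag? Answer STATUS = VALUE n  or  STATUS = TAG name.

STATUS = TAG Add1

  c1: issue SUB r0<-Add1  regs: r0:Add1,r1:2,r2:5,r3:9
  c2: issue SUB r3<-Add2  regs: r0:Add1,r1:2,r2:5,r3:Add2
  c3: issue MUL r2<-Mul1  regs: r0:Add1,r1:2,r2:Mul1,r3:Add2
  c4: CDB Add1=2; issue MUL r3<-Mul2  regs: r0:2,r1:2,r2:Mul1,r3:Mul2
  c5: issue SUB r2<-Add1  regs: r0:2,r1:2,r2:Add1,r3:Mul2
  c6: stall  regs: r0:2,r1:2,r2:Add1,r3:Mul2
  c7: CDB Add2=7; stall  regs: r0:2,r1:2,r2:Add1,r3:Mul2
  c8: CDB Mul1=10; issue MUL r3<-Mul1  regs: r0:2,r1:2,r2:Add1,r3:Mul1
  c9: issue SUB r1<-Add2  regs: r0:2,r1:Add2,r2:Add1,r3:Mul1
  c10: stall  regs: r0:2,r1:Add2,r2:Add1,r3:Mul1
  c11: CDB Mul2=14; stall  regs: r0:2,r1:Add2,r2:Add1,r3:Mul1
  c12: stall  regs: r0:2,r1:Add2,r2:Add1,r3:Mul1
  c13: stall  regs: r0:2,r1:Add2,r2:Add1,r3:Mul1
  c14: CDB Add1=4; issue SUB r2<-Add1  regs: r0:2,r1:Add2,r2:Add1,r3:Mul1
  c15: -  regs: r0:2,r1:Add2,r2:Add1,r3:Mul1
  c16: -  regs: r0:2,r1:Add2,r2:Add1,r3:Mul1
  c17: CDB Add2=-2  regs: r0:2,r1:-2,r2:Add1,r3:Mul1
  c18: CDB Mul1=16  regs: r0:2,r1:-2,r2:Add1,r3:16
  c19: -  regs: r0:2,r1:-2,r2:Add1,r3:16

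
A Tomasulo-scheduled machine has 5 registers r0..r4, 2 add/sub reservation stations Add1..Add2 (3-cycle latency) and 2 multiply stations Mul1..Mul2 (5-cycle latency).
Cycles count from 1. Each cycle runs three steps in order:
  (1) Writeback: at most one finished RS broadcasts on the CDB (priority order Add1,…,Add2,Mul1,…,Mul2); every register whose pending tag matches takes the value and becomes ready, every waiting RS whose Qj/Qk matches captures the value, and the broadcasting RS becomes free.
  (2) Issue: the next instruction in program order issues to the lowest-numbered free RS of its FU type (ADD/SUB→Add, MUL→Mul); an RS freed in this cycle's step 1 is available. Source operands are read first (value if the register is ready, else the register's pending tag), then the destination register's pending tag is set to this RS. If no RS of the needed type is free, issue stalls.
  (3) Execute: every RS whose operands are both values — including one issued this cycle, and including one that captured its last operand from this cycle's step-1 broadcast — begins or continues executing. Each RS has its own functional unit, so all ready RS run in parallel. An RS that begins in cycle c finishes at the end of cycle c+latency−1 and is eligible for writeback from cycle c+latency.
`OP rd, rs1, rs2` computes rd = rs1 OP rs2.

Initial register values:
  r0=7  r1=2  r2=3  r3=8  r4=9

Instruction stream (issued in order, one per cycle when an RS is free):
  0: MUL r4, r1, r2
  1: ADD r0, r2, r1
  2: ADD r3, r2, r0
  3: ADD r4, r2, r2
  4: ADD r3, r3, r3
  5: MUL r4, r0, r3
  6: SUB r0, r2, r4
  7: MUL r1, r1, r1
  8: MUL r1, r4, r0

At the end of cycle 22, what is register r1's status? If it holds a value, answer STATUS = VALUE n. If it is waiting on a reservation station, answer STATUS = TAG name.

c1: issue MUL r4<-Mul1 | r0:7,r1:2,r2:3,r3:8,r4:Mul1
c2: issue ADD r0<-Add1 | r0:Add1,r1:2,r2:3,r3:8,r4:Mul1
c3: issue ADD r3<-Add2 | r0:Add1,r1:2,r2:3,r3:Add2,r4:Mul1
c4: stall | r0:Add1,r1:2,r2:3,r3:Add2,r4:Mul1
c5: CDB Add1=5; issue ADD r4<-Add1 | r0:5,r1:2,r2:3,r3:Add2,r4:Add1
c6: CDB Mul1=6; stall | r0:5,r1:2,r2:3,r3:Add2,r4:Add1
c7: stall | r0:5,r1:2,r2:3,r3:Add2,r4:Add1
c8: CDB Add1=6; issue ADD r3<-Add1 | r0:5,r1:2,r2:3,r3:Add1,r4:6
c9: CDB Add2=8; issue MUL r4<-Mul1 | r0:5,r1:2,r2:3,r3:Add1,r4:Mul1
c10: issue SUB r0<-Add2 | r0:Add2,r1:2,r2:3,r3:Add1,r4:Mul1
c11: issue MUL r1<-Mul2 | r0:Add2,r1:Mul2,r2:3,r3:Add1,r4:Mul1
c12: CDB Add1=16; stall | r0:Add2,r1:Mul2,r2:3,r3:16,r4:Mul1
c13: stall | r0:Add2,r1:Mul2,r2:3,r3:16,r4:Mul1
c14: stall | r0:Add2,r1:Mul2,r2:3,r3:16,r4:Mul1
c15: stall | r0:Add2,r1:Mul2,r2:3,r3:16,r4:Mul1
c16: CDB Mul2=4; issue MUL r1<-Mul2 | r0:Add2,r1:Mul2,r2:3,r3:16,r4:Mul1
c17: CDB Mul1=80 | r0:Add2,r1:Mul2,r2:3,r3:16,r4:80
c18: - | r0:Add2,r1:Mul2,r2:3,r3:16,r4:80
c19: - | r0:Add2,r1:Mul2,r2:3,r3:16,r4:80
c20: CDB Add2=-77 | r0:-77,r1:Mul2,r2:3,r3:16,r4:80
c21: - | r0:-77,r1:Mul2,r2:3,r3:16,r4:80
c22: - | r0:-77,r1:Mul2,r2:3,r3:16,r4:80

STATUS = TAG Mul2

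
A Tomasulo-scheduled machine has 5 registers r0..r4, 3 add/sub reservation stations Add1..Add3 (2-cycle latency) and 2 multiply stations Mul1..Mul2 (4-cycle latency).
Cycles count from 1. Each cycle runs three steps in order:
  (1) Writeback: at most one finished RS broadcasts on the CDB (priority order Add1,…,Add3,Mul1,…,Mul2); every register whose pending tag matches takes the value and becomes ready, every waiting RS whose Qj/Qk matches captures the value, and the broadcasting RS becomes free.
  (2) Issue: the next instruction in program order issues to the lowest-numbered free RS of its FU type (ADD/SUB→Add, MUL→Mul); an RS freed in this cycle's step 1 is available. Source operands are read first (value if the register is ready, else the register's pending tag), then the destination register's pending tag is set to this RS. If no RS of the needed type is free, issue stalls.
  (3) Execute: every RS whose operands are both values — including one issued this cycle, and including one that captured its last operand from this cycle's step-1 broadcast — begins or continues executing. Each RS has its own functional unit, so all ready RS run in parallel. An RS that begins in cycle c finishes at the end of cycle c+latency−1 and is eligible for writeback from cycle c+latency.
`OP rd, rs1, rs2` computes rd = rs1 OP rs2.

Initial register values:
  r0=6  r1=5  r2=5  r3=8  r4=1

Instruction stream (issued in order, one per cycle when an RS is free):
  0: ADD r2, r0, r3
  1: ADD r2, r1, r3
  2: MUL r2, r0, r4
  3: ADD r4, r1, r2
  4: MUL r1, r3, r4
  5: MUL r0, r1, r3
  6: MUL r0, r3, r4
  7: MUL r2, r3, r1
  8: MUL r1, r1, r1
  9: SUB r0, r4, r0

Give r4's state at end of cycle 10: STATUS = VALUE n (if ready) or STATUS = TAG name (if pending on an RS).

STATUS = VALUE 11

  c1: issue ADD r2<-Add1  regs: r0:6,r1:5,r2:Add1,r3:8,r4:1
  c2: issue ADD r2<-Add2  regs: r0:6,r1:5,r2:Add2,r3:8,r4:1
  c3: CDB Add1=14; issue MUL r2<-Mul1  regs: r0:6,r1:5,r2:Mul1,r3:8,r4:1
  c4: CDB Add2=13; issue ADD r4<-Add1  regs: r0:6,r1:5,r2:Mul1,r3:8,r4:Add1
  c5: issue MUL r1<-Mul2  regs: r0:6,r1:Mul2,r2:Mul1,r3:8,r4:Add1
  c6: stall  regs: r0:6,r1:Mul2,r2:Mul1,r3:8,r4:Add1
  c7: CDB Mul1=6; issue MUL r0<-Mul1  regs: r0:Mul1,r1:Mul2,r2:6,r3:8,r4:Add1
  c8: stall  regs: r0:Mul1,r1:Mul2,r2:6,r3:8,r4:Add1
  c9: CDB Add1=11; stall  regs: r0:Mul1,r1:Mul2,r2:6,r3:8,r4:11
  c10: stall  regs: r0:Mul1,r1:Mul2,r2:6,r3:8,r4:11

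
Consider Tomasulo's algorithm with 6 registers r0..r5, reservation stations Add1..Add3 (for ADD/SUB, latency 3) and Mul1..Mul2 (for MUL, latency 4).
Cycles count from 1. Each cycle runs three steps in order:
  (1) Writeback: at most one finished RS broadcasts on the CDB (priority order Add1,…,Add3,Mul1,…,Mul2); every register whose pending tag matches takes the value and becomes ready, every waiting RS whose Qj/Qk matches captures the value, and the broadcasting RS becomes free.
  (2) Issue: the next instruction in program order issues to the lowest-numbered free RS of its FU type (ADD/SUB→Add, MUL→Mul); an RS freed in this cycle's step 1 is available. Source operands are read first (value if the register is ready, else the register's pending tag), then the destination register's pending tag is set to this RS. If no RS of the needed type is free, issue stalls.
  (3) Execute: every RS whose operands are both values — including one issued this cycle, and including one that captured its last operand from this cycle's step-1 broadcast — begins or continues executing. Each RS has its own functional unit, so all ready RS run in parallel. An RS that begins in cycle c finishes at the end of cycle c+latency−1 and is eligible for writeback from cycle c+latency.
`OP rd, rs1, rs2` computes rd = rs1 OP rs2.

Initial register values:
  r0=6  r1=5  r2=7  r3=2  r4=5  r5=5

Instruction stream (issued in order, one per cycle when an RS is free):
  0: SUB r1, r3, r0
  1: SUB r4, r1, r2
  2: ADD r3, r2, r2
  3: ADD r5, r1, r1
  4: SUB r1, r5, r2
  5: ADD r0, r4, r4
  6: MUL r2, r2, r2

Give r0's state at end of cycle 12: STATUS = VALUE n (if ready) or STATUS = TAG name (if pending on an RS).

STATUS = VALUE -22

cycle 1: issue SUB r1<-Add1 // r0:6,r1:Add1,r2:7,r3:2,r4:5,r5:5
cycle 2: issue SUB r4<-Add2 // r0:6,r1:Add1,r2:7,r3:2,r4:Add2,r5:5
cycle 3: issue ADD r3<-Add3 // r0:6,r1:Add1,r2:7,r3:Add3,r4:Add2,r5:5
cycle 4: CDB Add1=-4; issue ADD r5<-Add1 // r0:6,r1:-4,r2:7,r3:Add3,r4:Add2,r5:Add1
cycle 5: stall // r0:6,r1:-4,r2:7,r3:Add3,r4:Add2,r5:Add1
cycle 6: CDB Add3=14; issue SUB r1<-Add3 // r0:6,r1:Add3,r2:7,r3:14,r4:Add2,r5:Add1
cycle 7: CDB Add1=-8; issue ADD r0<-Add1 // r0:Add1,r1:Add3,r2:7,r3:14,r4:Add2,r5:-8
cycle 8: CDB Add2=-11; issue MUL r2<-Mul1 // r0:Add1,r1:Add3,r2:Mul1,r3:14,r4:-11,r5:-8
cycle 9: - // r0:Add1,r1:Add3,r2:Mul1,r3:14,r4:-11,r5:-8
cycle 10: CDB Add3=-15 // r0:Add1,r1:-15,r2:Mul1,r3:14,r4:-11,r5:-8
cycle 11: CDB Add1=-22 // r0:-22,r1:-15,r2:Mul1,r3:14,r4:-11,r5:-8
cycle 12: CDB Mul1=49 // r0:-22,r1:-15,r2:49,r3:14,r4:-11,r5:-8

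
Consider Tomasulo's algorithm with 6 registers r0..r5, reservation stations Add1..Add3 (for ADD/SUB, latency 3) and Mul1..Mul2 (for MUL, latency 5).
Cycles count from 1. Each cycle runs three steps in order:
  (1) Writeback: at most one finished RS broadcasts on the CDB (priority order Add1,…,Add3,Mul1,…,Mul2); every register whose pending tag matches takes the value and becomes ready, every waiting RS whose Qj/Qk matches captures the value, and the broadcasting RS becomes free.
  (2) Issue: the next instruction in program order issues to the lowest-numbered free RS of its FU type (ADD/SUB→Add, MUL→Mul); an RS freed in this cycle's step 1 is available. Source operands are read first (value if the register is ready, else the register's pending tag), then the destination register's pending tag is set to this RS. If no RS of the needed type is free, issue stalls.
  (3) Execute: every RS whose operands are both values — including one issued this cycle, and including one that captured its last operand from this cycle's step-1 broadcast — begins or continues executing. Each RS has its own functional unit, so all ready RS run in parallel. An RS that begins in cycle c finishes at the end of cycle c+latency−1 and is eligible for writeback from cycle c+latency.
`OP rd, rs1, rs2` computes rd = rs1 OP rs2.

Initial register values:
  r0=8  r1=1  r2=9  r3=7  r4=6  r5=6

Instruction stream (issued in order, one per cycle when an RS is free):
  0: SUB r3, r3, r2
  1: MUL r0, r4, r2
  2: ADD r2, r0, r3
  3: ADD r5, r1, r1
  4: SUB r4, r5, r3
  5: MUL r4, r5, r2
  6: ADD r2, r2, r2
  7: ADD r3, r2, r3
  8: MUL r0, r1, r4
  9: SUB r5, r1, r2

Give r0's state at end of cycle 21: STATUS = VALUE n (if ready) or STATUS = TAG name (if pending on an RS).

cycle 1: issue SUB r3<-Add1 // r0:8,r1:1,r2:9,r3:Add1,r4:6,r5:6
cycle 2: issue MUL r0<-Mul1 // r0:Mul1,r1:1,r2:9,r3:Add1,r4:6,r5:6
cycle 3: issue ADD r2<-Add2 // r0:Mul1,r1:1,r2:Add2,r3:Add1,r4:6,r5:6
cycle 4: CDB Add1=-2; issue ADD r5<-Add1 // r0:Mul1,r1:1,r2:Add2,r3:-2,r4:6,r5:Add1
cycle 5: issue SUB r4<-Add3 // r0:Mul1,r1:1,r2:Add2,r3:-2,r4:Add3,r5:Add1
cycle 6: issue MUL r4<-Mul2 // r0:Mul1,r1:1,r2:Add2,r3:-2,r4:Mul2,r5:Add1
cycle 7: CDB Add1=2; issue ADD r2<-Add1 // r0:Mul1,r1:1,r2:Add1,r3:-2,r4:Mul2,r5:2
cycle 8: CDB Mul1=54; stall // r0:54,r1:1,r2:Add1,r3:-2,r4:Mul2,r5:2
cycle 9: stall // r0:54,r1:1,r2:Add1,r3:-2,r4:Mul2,r5:2
cycle 10: CDB Add3=4; issue ADD r3<-Add3 // r0:54,r1:1,r2:Add1,r3:Add3,r4:Mul2,r5:2
cycle 11: CDB Add2=52; issue MUL r0<-Mul1 // r0:Mul1,r1:1,r2:Add1,r3:Add3,r4:Mul2,r5:2
cycle 12: issue SUB r5<-Add2 // r0:Mul1,r1:1,r2:Add1,r3:Add3,r4:Mul2,r5:Add2
cycle 13: - // r0:Mul1,r1:1,r2:Add1,r3:Add3,r4:Mul2,r5:Add2
cycle 14: CDB Add1=104 // r0:Mul1,r1:1,r2:104,r3:Add3,r4:Mul2,r5:Add2
cycle 15: - // r0:Mul1,r1:1,r2:104,r3:Add3,r4:Mul2,r5:Add2
cycle 16: CDB Mul2=104 // r0:Mul1,r1:1,r2:104,r3:Add3,r4:104,r5:Add2
cycle 17: CDB Add2=-103 // r0:Mul1,r1:1,r2:104,r3:Add3,r4:104,r5:-103
cycle 18: CDB Add3=102 // r0:Mul1,r1:1,r2:104,r3:102,r4:104,r5:-103
cycle 19: - // r0:Mul1,r1:1,r2:104,r3:102,r4:104,r5:-103
cycle 20: - // r0:Mul1,r1:1,r2:104,r3:102,r4:104,r5:-103
cycle 21: CDB Mul1=104 // r0:104,r1:1,r2:104,r3:102,r4:104,r5:-103

STATUS = VALUE 104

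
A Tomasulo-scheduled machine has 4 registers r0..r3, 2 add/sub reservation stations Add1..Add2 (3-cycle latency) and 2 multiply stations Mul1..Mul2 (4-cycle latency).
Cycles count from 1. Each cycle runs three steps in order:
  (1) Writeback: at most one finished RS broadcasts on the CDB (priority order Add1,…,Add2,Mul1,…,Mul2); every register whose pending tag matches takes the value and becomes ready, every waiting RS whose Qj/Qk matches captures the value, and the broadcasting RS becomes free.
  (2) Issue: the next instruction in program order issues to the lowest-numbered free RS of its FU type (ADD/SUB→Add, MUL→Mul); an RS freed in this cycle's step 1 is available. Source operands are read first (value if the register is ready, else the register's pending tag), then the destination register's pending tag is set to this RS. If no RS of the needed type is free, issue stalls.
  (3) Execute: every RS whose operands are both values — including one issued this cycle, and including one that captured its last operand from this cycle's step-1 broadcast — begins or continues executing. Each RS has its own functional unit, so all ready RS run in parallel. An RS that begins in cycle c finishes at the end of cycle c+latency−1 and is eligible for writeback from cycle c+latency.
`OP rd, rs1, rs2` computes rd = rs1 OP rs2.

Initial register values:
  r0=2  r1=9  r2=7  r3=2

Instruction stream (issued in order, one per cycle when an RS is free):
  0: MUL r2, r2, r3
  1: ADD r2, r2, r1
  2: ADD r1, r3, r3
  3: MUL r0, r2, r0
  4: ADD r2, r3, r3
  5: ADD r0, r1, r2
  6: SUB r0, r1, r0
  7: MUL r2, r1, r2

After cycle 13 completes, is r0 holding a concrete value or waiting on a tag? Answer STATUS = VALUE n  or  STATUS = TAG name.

STATUS = TAG Add2

cycle 1: issue MUL r2<-Mul1 // r0:2,r1:9,r2:Mul1,r3:2
cycle 2: issue ADD r2<-Add1 // r0:2,r1:9,r2:Add1,r3:2
cycle 3: issue ADD r1<-Add2 // r0:2,r1:Add2,r2:Add1,r3:2
cycle 4: issue MUL r0<-Mul2 // r0:Mul2,r1:Add2,r2:Add1,r3:2
cycle 5: CDB Mul1=14; stall // r0:Mul2,r1:Add2,r2:Add1,r3:2
cycle 6: CDB Add2=4; issue ADD r2<-Add2 // r0:Mul2,r1:4,r2:Add2,r3:2
cycle 7: stall // r0:Mul2,r1:4,r2:Add2,r3:2
cycle 8: CDB Add1=23; issue ADD r0<-Add1 // r0:Add1,r1:4,r2:Add2,r3:2
cycle 9: CDB Add2=4; issue SUB r0<-Add2 // r0:Add2,r1:4,r2:4,r3:2
cycle 10: issue MUL r2<-Mul1 // r0:Add2,r1:4,r2:Mul1,r3:2
cycle 11: - // r0:Add2,r1:4,r2:Mul1,r3:2
cycle 12: CDB Add1=8 // r0:Add2,r1:4,r2:Mul1,r3:2
cycle 13: CDB Mul2=46 // r0:Add2,r1:4,r2:Mul1,r3:2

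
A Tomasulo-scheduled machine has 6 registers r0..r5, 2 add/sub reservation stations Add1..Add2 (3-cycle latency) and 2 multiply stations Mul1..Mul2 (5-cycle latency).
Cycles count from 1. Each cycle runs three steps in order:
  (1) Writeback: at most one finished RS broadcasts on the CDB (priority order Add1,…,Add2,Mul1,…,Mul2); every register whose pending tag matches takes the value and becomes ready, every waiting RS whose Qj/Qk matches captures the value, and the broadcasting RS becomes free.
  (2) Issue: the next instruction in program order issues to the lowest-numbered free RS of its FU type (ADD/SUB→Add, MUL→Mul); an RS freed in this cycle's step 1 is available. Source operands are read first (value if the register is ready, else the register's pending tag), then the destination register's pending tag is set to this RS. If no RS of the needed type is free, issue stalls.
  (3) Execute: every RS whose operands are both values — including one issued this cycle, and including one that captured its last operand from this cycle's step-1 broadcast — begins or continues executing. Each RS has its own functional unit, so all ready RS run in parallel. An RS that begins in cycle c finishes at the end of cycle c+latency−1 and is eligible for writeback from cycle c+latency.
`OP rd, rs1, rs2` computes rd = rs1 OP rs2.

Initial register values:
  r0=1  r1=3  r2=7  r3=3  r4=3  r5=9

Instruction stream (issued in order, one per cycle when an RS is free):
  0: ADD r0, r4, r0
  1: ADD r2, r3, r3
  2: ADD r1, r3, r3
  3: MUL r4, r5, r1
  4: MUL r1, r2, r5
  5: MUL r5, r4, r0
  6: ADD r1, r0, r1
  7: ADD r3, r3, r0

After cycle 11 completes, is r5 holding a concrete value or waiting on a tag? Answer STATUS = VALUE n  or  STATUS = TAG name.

STATUS = TAG Mul2

c1: issue ADD r0<-Add1 | r0:Add1,r1:3,r2:7,r3:3,r4:3,r5:9
c2: issue ADD r2<-Add2 | r0:Add1,r1:3,r2:Add2,r3:3,r4:3,r5:9
c3: stall | r0:Add1,r1:3,r2:Add2,r3:3,r4:3,r5:9
c4: CDB Add1=4; issue ADD r1<-Add1 | r0:4,r1:Add1,r2:Add2,r3:3,r4:3,r5:9
c5: CDB Add2=6; issue MUL r4<-Mul1 | r0:4,r1:Add1,r2:6,r3:3,r4:Mul1,r5:9
c6: issue MUL r1<-Mul2 | r0:4,r1:Mul2,r2:6,r3:3,r4:Mul1,r5:9
c7: CDB Add1=6; stall | r0:4,r1:Mul2,r2:6,r3:3,r4:Mul1,r5:9
c8: stall | r0:4,r1:Mul2,r2:6,r3:3,r4:Mul1,r5:9
c9: stall | r0:4,r1:Mul2,r2:6,r3:3,r4:Mul1,r5:9
c10: stall | r0:4,r1:Mul2,r2:6,r3:3,r4:Mul1,r5:9
c11: CDB Mul2=54; issue MUL r5<-Mul2 | r0:4,r1:54,r2:6,r3:3,r4:Mul1,r5:Mul2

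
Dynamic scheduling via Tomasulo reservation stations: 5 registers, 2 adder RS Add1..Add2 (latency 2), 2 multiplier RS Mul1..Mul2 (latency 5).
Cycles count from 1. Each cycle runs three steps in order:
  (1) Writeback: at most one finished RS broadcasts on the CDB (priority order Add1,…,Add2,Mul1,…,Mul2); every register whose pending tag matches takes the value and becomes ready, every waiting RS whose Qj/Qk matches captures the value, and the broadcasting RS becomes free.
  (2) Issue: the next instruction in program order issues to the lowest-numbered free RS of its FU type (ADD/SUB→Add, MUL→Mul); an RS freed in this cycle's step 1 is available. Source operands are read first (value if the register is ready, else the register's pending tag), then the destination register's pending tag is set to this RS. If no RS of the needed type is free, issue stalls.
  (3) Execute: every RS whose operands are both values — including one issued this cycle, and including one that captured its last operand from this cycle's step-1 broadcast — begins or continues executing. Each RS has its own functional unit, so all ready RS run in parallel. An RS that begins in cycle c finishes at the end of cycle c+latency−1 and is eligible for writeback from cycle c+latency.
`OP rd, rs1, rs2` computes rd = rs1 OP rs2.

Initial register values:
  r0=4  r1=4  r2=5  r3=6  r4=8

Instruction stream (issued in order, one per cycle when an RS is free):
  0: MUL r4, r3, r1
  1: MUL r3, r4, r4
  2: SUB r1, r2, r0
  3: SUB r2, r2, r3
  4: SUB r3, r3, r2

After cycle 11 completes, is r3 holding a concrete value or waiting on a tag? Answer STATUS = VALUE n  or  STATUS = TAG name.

STATUS = TAG Add1

cycle 1: issue MUL r4<-Mul1 // r0:4,r1:4,r2:5,r3:6,r4:Mul1
cycle 2: issue MUL r3<-Mul2 // r0:4,r1:4,r2:5,r3:Mul2,r4:Mul1
cycle 3: issue SUB r1<-Add1 // r0:4,r1:Add1,r2:5,r3:Mul2,r4:Mul1
cycle 4: issue SUB r2<-Add2 // r0:4,r1:Add1,r2:Add2,r3:Mul2,r4:Mul1
cycle 5: CDB Add1=1; issue SUB r3<-Add1 // r0:4,r1:1,r2:Add2,r3:Add1,r4:Mul1
cycle 6: CDB Mul1=24 // r0:4,r1:1,r2:Add2,r3:Add1,r4:24
cycle 7: - // r0:4,r1:1,r2:Add2,r3:Add1,r4:24
cycle 8: - // r0:4,r1:1,r2:Add2,r3:Add1,r4:24
cycle 9: - // r0:4,r1:1,r2:Add2,r3:Add1,r4:24
cycle 10: - // r0:4,r1:1,r2:Add2,r3:Add1,r4:24
cycle 11: CDB Mul2=576 // r0:4,r1:1,r2:Add2,r3:Add1,r4:24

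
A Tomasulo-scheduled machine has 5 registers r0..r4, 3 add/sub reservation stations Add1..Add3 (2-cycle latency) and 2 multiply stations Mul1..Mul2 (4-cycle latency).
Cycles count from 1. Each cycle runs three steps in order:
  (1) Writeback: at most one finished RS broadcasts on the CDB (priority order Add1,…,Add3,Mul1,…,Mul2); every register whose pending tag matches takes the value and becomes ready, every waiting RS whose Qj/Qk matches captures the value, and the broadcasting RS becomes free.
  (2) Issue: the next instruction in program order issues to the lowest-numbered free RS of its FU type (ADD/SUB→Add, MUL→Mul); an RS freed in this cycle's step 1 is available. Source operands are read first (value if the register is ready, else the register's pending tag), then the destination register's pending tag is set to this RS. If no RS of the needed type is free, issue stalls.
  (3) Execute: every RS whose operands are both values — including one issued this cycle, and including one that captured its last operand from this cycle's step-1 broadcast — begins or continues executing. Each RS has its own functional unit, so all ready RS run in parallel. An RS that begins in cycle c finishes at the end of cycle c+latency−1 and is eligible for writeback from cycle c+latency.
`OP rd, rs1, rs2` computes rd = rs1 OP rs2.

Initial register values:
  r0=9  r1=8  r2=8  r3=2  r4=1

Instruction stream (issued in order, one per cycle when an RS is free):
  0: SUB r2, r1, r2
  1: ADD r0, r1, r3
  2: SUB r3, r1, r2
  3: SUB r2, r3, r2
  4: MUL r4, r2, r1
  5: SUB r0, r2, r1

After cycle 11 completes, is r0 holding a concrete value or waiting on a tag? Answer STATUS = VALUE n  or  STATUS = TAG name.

  c1: issue SUB r2<-Add1  regs: r0:9,r1:8,r2:Add1,r3:2,r4:1
  c2: issue ADD r0<-Add2  regs: r0:Add2,r1:8,r2:Add1,r3:2,r4:1
  c3: CDB Add1=0; issue SUB r3<-Add1  regs: r0:Add2,r1:8,r2:0,r3:Add1,r4:1
  c4: CDB Add2=10; issue SUB r2<-Add2  regs: r0:10,r1:8,r2:Add2,r3:Add1,r4:1
  c5: CDB Add1=8; issue MUL r4<-Mul1  regs: r0:10,r1:8,r2:Add2,r3:8,r4:Mul1
  c6: issue SUB r0<-Add1  regs: r0:Add1,r1:8,r2:Add2,r3:8,r4:Mul1
  c7: CDB Add2=8  regs: r0:Add1,r1:8,r2:8,r3:8,r4:Mul1
  c8: -  regs: r0:Add1,r1:8,r2:8,r3:8,r4:Mul1
  c9: CDB Add1=0  regs: r0:0,r1:8,r2:8,r3:8,r4:Mul1
  c10: -  regs: r0:0,r1:8,r2:8,r3:8,r4:Mul1
  c11: CDB Mul1=64  regs: r0:0,r1:8,r2:8,r3:8,r4:64

STATUS = VALUE 0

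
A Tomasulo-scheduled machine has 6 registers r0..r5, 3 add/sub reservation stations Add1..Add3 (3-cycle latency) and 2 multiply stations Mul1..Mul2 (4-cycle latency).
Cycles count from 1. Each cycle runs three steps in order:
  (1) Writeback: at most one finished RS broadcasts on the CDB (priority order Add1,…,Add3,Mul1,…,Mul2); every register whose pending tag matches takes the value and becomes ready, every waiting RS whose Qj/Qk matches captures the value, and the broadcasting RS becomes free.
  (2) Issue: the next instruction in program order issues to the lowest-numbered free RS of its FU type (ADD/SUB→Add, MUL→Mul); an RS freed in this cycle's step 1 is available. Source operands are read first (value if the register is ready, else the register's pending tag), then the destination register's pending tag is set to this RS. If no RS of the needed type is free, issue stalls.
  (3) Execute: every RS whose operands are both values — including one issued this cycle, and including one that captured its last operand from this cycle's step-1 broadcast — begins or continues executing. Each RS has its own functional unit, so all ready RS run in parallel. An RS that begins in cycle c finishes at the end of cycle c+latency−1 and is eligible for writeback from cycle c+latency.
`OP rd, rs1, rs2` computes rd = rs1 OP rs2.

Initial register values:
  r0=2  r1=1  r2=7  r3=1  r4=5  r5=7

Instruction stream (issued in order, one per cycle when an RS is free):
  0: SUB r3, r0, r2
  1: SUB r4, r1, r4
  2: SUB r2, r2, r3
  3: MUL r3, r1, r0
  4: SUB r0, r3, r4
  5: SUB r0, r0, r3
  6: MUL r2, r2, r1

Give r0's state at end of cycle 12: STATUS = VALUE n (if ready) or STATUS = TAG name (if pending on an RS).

c1: issue SUB r3<-Add1 | r0:2,r1:1,r2:7,r3:Add1,r4:5,r5:7
c2: issue SUB r4<-Add2 | r0:2,r1:1,r2:7,r3:Add1,r4:Add2,r5:7
c3: issue SUB r2<-Add3 | r0:2,r1:1,r2:Add3,r3:Add1,r4:Add2,r5:7
c4: CDB Add1=-5; issue MUL r3<-Mul1 | r0:2,r1:1,r2:Add3,r3:Mul1,r4:Add2,r5:7
c5: CDB Add2=-4; issue SUB r0<-Add1 | r0:Add1,r1:1,r2:Add3,r3:Mul1,r4:-4,r5:7
c6: issue SUB r0<-Add2 | r0:Add2,r1:1,r2:Add3,r3:Mul1,r4:-4,r5:7
c7: CDB Add3=12; issue MUL r2<-Mul2 | r0:Add2,r1:1,r2:Mul2,r3:Mul1,r4:-4,r5:7
c8: CDB Mul1=2 | r0:Add2,r1:1,r2:Mul2,r3:2,r4:-4,r5:7
c9: - | r0:Add2,r1:1,r2:Mul2,r3:2,r4:-4,r5:7
c10: - | r0:Add2,r1:1,r2:Mul2,r3:2,r4:-4,r5:7
c11: CDB Add1=6 | r0:Add2,r1:1,r2:Mul2,r3:2,r4:-4,r5:7
c12: CDB Mul2=12 | r0:Add2,r1:1,r2:12,r3:2,r4:-4,r5:7

STATUS = TAG Add2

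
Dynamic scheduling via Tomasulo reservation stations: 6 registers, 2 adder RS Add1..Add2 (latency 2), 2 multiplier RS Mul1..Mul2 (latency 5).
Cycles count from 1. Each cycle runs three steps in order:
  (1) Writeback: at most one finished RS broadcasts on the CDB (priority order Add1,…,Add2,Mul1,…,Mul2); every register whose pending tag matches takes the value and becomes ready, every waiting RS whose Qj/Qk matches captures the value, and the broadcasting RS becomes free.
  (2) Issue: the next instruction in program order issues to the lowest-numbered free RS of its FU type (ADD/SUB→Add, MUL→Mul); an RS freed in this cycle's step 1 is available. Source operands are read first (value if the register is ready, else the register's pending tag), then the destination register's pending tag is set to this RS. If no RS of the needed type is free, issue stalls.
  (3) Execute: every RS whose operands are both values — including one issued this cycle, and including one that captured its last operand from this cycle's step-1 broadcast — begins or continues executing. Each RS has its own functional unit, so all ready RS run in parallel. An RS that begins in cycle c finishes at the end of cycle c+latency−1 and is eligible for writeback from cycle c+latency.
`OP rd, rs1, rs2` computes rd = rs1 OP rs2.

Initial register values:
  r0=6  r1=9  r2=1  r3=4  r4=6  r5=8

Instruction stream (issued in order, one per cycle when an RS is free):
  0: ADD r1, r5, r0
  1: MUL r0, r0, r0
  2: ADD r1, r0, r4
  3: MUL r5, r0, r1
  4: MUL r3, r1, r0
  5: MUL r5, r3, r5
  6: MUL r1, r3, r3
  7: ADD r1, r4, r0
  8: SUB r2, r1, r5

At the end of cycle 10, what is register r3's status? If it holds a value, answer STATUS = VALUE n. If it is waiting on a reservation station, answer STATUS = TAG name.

STATUS = TAG Mul1

  c1: issue ADD r1<-Add1  regs: r0:6,r1:Add1,r2:1,r3:4,r4:6,r5:8
  c2: issue MUL r0<-Mul1  regs: r0:Mul1,r1:Add1,r2:1,r3:4,r4:6,r5:8
  c3: CDB Add1=14; issue ADD r1<-Add1  regs: r0:Mul1,r1:Add1,r2:1,r3:4,r4:6,r5:8
  c4: issue MUL r5<-Mul2  regs: r0:Mul1,r1:Add1,r2:1,r3:4,r4:6,r5:Mul2
  c5: stall  regs: r0:Mul1,r1:Add1,r2:1,r3:4,r4:6,r5:Mul2
  c6: stall  regs: r0:Mul1,r1:Add1,r2:1,r3:4,r4:6,r5:Mul2
  c7: CDB Mul1=36; issue MUL r3<-Mul1  regs: r0:36,r1:Add1,r2:1,r3:Mul1,r4:6,r5:Mul2
  c8: stall  regs: r0:36,r1:Add1,r2:1,r3:Mul1,r4:6,r5:Mul2
  c9: CDB Add1=42; stall  regs: r0:36,r1:42,r2:1,r3:Mul1,r4:6,r5:Mul2
  c10: stall  regs: r0:36,r1:42,r2:1,r3:Mul1,r4:6,r5:Mul2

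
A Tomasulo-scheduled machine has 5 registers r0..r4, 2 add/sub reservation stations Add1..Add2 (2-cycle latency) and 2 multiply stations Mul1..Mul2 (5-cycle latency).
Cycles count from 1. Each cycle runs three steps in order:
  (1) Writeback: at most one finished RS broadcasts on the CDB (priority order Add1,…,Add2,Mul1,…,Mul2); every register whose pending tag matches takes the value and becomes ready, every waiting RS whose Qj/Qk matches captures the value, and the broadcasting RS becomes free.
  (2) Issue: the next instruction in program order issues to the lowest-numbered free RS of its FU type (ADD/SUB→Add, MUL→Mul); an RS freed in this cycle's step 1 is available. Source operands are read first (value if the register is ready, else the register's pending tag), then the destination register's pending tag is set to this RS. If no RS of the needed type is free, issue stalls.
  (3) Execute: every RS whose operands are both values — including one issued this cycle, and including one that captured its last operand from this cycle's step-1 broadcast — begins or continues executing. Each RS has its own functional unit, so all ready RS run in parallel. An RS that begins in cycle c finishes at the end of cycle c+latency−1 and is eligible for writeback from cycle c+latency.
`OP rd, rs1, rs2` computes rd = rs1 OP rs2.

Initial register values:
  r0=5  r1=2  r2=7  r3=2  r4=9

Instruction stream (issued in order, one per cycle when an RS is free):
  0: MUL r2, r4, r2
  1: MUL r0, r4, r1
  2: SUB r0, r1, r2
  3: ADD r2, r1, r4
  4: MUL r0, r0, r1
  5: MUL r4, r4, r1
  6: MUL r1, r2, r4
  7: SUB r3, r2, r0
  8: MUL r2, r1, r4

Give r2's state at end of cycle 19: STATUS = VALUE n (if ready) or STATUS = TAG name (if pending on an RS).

c1: issue MUL r2<-Mul1 | r0:5,r1:2,r2:Mul1,r3:2,r4:9
c2: issue MUL r0<-Mul2 | r0:Mul2,r1:2,r2:Mul1,r3:2,r4:9
c3: issue SUB r0<-Add1 | r0:Add1,r1:2,r2:Mul1,r3:2,r4:9
c4: issue ADD r2<-Add2 | r0:Add1,r1:2,r2:Add2,r3:2,r4:9
c5: stall | r0:Add1,r1:2,r2:Add2,r3:2,r4:9
c6: CDB Add2=11; stall | r0:Add1,r1:2,r2:11,r3:2,r4:9
c7: CDB Mul1=63; issue MUL r0<-Mul1 | r0:Mul1,r1:2,r2:11,r3:2,r4:9
c8: CDB Mul2=18; issue MUL r4<-Mul2 | r0:Mul1,r1:2,r2:11,r3:2,r4:Mul2
c9: CDB Add1=-61; stall | r0:Mul1,r1:2,r2:11,r3:2,r4:Mul2
c10: stall | r0:Mul1,r1:2,r2:11,r3:2,r4:Mul2
c11: stall | r0:Mul1,r1:2,r2:11,r3:2,r4:Mul2
c12: stall | r0:Mul1,r1:2,r2:11,r3:2,r4:Mul2
c13: CDB Mul2=18; issue MUL r1<-Mul2 | r0:Mul1,r1:Mul2,r2:11,r3:2,r4:18
c14: CDB Mul1=-122; issue SUB r3<-Add1 | r0:-122,r1:Mul2,r2:11,r3:Add1,r4:18
c15: issue MUL r2<-Mul1 | r0:-122,r1:Mul2,r2:Mul1,r3:Add1,r4:18
c16: CDB Add1=133 | r0:-122,r1:Mul2,r2:Mul1,r3:133,r4:18
c17: - | r0:-122,r1:Mul2,r2:Mul1,r3:133,r4:18
c18: CDB Mul2=198 | r0:-122,r1:198,r2:Mul1,r3:133,r4:18
c19: - | r0:-122,r1:198,r2:Mul1,r3:133,r4:18

STATUS = TAG Mul1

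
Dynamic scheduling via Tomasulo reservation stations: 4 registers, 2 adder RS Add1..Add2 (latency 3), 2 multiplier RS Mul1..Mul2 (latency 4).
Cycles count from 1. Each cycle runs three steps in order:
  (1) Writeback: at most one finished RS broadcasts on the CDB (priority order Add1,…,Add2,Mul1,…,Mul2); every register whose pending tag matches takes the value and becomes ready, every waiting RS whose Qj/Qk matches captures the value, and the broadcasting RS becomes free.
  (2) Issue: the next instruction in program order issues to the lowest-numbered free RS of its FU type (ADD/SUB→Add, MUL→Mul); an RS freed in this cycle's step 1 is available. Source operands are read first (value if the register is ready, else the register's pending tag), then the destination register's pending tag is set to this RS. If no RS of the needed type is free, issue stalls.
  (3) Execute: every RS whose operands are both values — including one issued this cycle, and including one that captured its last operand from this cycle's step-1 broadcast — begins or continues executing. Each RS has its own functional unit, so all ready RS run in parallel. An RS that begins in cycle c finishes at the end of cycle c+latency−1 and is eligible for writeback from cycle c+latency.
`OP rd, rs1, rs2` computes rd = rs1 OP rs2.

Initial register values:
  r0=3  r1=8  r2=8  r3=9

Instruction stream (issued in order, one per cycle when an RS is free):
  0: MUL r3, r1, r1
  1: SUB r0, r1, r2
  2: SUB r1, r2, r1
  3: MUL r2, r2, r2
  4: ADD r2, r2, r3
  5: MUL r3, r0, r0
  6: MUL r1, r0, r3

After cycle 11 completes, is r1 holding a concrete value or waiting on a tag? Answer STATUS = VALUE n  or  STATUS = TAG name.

cycle 1: issue MUL r3<-Mul1 // r0:3,r1:8,r2:8,r3:Mul1
cycle 2: issue SUB r0<-Add1 // r0:Add1,r1:8,r2:8,r3:Mul1
cycle 3: issue SUB r1<-Add2 // r0:Add1,r1:Add2,r2:8,r3:Mul1
cycle 4: issue MUL r2<-Mul2 // r0:Add1,r1:Add2,r2:Mul2,r3:Mul1
cycle 5: CDB Add1=0; issue ADD r2<-Add1 // r0:0,r1:Add2,r2:Add1,r3:Mul1
cycle 6: CDB Add2=0; stall // r0:0,r1:0,r2:Add1,r3:Mul1
cycle 7: CDB Mul1=64; issue MUL r3<-Mul1 // r0:0,r1:0,r2:Add1,r3:Mul1
cycle 8: CDB Mul2=64; issue MUL r1<-Mul2 // r0:0,r1:Mul2,r2:Add1,r3:Mul1
cycle 9: - // r0:0,r1:Mul2,r2:Add1,r3:Mul1
cycle 10: - // r0:0,r1:Mul2,r2:Add1,r3:Mul1
cycle 11: CDB Add1=128 // r0:0,r1:Mul2,r2:128,r3:Mul1

STATUS = TAG Mul2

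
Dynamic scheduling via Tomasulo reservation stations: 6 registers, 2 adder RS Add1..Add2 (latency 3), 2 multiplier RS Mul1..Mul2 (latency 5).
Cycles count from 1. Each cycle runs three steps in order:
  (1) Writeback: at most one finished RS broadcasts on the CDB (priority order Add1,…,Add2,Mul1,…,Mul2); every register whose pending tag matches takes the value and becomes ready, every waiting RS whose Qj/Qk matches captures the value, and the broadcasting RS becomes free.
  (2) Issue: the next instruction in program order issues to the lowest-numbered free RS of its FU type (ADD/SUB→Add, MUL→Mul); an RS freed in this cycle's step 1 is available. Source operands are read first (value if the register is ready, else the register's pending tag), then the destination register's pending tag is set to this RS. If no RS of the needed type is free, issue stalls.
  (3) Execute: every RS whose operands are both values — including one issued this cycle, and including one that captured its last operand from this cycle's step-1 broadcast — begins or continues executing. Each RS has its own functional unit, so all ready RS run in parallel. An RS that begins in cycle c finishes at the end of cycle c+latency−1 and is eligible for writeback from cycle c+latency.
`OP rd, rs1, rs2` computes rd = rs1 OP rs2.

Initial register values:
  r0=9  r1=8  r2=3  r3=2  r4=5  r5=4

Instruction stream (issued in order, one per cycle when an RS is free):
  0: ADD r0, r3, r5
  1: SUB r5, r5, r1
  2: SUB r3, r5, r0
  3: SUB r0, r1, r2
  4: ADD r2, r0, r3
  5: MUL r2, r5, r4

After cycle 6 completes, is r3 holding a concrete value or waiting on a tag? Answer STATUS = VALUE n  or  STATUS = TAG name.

c1: issue ADD r0<-Add1 | r0:Add1,r1:8,r2:3,r3:2,r4:5,r5:4
c2: issue SUB r5<-Add2 | r0:Add1,r1:8,r2:3,r3:2,r4:5,r5:Add2
c3: stall | r0:Add1,r1:8,r2:3,r3:2,r4:5,r5:Add2
c4: CDB Add1=6; issue SUB r3<-Add1 | r0:6,r1:8,r2:3,r3:Add1,r4:5,r5:Add2
c5: CDB Add2=-4; issue SUB r0<-Add2 | r0:Add2,r1:8,r2:3,r3:Add1,r4:5,r5:-4
c6: stall | r0:Add2,r1:8,r2:3,r3:Add1,r4:5,r5:-4

STATUS = TAG Add1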